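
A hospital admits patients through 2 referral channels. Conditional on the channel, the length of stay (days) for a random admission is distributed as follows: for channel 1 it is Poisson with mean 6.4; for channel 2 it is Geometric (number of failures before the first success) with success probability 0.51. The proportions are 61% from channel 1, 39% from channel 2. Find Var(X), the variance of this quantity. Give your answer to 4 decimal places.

Per component, 1: μ=6.4, E[X²]=47.36; 2: μ=0.960784, E[X²]=2.807.
E[X] = 0.61·6.4 + 0.39·0.960784 = 4.27871.
E[X²] = 0.61·47.36 + 0.39·2.807 = 29.9843.
Var(X) = E[X²] − (E[X])² = 29.9843 − 18.3073 = 11.677.

11.6770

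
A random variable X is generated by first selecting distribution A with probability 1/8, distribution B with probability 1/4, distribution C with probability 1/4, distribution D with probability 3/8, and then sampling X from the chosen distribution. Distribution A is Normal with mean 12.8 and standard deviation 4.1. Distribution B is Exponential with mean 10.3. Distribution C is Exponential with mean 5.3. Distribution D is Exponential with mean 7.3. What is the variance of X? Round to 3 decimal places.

61.782

Per component, A: μ=12.8, E[X²]=180.65; B: μ=10.3, E[X²]=212.18; C: μ=5.3, E[X²]=56.18; D: μ=7.3, E[X²]=106.58.
E[X] = 0.125·12.8 + 0.25·10.3 + 0.25·5.3 + 0.375·7.3 = 8.2375.
E[X²] = 0.125·180.65 + 0.25·212.18 + 0.25·56.18 + 0.375·106.58 = 129.639.
Var(X) = E[X²] − (E[X])² = 129.639 − 67.8564 = 61.7823.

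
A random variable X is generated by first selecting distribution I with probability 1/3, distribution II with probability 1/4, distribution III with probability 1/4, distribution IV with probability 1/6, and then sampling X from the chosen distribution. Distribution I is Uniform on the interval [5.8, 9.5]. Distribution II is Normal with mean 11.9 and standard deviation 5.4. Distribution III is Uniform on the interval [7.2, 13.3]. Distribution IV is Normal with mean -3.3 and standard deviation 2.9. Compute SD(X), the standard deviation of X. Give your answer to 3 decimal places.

6.002

Per component, I: μ=7.65, E[X²]=59.6633; II: μ=11.9, E[X²]=170.77; III: μ=10.25, E[X²]=108.163; IV: μ=-3.3, E[X²]=19.3.
E[X] = 0.333333·7.65 + 0.25·11.9 + 0.25·10.25 + 0.166667·-3.3 = 7.5375.
E[X²] = 0.333333·59.6633 + 0.25·170.77 + 0.25·108.163 + 0.166667·19.3 = 92.8378.
Var(X) = E[X²] − (E[X])² = 92.8378 − 56.8139 = 36.0239.
SD(X) = √36.0239 = 6.00199.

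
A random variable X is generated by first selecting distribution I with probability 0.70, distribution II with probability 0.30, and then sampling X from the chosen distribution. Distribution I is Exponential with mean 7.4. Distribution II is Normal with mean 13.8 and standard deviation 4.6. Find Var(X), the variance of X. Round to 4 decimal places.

Per component, I: μ=7.4, E[X²]=109.52; II: μ=13.8, E[X²]=211.6.
E[X] = 0.7·7.4 + 0.3·13.8 = 9.32.
E[X²] = 0.7·109.52 + 0.3·211.6 = 140.144.
Var(X) = E[X²] − (E[X])² = 140.144 − 86.8624 = 53.2816.

53.2816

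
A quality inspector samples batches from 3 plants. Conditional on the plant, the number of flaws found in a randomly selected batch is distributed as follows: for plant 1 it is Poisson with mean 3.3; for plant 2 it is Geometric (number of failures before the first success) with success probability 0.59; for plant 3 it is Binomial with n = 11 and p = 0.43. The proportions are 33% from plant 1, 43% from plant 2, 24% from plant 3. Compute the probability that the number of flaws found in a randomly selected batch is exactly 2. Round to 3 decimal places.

0.124

Conditional on each plant, P(X = 2): 1: 0.200829; 2: 0.099179; 3: 0.0645912.
By total probability, P(X = 2) = 0.33·0.200829 + 0.43·0.099179 + 0.24·0.0645912 = 0.124422.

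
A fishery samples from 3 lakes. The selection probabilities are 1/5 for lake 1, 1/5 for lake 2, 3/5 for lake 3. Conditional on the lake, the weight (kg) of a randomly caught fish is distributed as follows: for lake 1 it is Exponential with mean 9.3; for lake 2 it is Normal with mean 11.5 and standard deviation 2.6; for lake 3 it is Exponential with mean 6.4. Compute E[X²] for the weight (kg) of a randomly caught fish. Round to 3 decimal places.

For each component E[X²] = Var + (mean)², giving 1: 172.98; 2: 139.01; 3: 81.92.
Overall E[X²] = 0.2·172.98 + 0.2·139.01 + 0.6·81.92 = 111.55.

111.550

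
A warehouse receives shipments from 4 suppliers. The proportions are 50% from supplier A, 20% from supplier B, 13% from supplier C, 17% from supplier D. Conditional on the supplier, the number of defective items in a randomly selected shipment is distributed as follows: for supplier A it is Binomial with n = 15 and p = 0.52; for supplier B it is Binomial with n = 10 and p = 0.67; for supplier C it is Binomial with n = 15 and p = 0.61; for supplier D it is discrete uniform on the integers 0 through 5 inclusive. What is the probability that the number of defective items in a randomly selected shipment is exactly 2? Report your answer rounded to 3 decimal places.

Conditional on each supplier, P(X = 2): A: 0.0020386; B: 0.00284102; C: 0.000188664; D: 0.166667.
By total probability, P(X = 2) = 0.5·0.0020386 + 0.2·0.00284102 + 0.13·0.000188664 + 0.17·0.166667 = 0.0299454.

0.030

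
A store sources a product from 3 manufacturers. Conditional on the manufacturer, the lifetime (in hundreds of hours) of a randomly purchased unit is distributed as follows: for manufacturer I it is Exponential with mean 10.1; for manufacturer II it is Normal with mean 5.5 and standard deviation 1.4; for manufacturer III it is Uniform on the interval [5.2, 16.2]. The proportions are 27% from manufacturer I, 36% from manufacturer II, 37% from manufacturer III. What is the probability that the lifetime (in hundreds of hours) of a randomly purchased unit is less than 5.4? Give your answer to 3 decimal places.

Conditional on each manufacturer, P(X < 5.4): I: 0.414128; II: 0.471528; III: 0.0181818.
By total probability, P(X < 5.4) = 0.27·0.414128 + 0.36·0.471528 + 0.37·0.0181818 = 0.288292.

0.288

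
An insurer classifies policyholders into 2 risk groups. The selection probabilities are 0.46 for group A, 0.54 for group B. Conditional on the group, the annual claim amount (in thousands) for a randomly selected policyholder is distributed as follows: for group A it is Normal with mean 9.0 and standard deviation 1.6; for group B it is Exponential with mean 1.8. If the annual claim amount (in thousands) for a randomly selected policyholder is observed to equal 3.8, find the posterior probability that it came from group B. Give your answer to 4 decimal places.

0.9842

Likelihoods f(3.8 | ·): A: 0.00126816; B: 0.0672796.
Posterior ∝ prior × likelihood. Numerator for B: 0.54·0.0672796 = 0.036331.
Normalizing constant: 0.46·0.00126816 + 0.54·0.0672796 = 0.0369144.
P(B | observation) = 0.036331 / 0.0369144 = 0.984197.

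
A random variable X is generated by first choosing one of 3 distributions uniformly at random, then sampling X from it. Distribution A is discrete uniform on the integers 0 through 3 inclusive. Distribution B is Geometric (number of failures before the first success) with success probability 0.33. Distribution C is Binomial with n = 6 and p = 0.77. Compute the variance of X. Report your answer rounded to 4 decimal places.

Per component, A: μ=1.5, E[X²]=3.5; B: μ=2.0303, E[X²]=10.2746; C: μ=4.62, E[X²]=22.407.
E[X] = 0.333333·1.5 + 0.333333·2.0303 + 0.333333·4.62 = 2.71677.
E[X²] = 0.333333·3.5 + 0.333333·10.2746 + 0.333333·22.407 = 12.0605.
Var(X) = E[X²] − (E[X])² = 12.0605 − 7.38083 = 4.67969.

4.6797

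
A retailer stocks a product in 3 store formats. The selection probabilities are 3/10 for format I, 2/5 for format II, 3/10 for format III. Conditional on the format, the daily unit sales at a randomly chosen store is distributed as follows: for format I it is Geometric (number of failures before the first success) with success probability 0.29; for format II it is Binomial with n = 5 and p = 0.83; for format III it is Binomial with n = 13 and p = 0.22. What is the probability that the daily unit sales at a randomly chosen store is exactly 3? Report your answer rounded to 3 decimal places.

Conditional on each format, P(X = 3): I: 0.103794; II: 0.165246; III: 0.253852.
By total probability, P(X = 3) = 0.3·0.103794 + 0.4·0.165246 + 0.3·0.253852 = 0.173392.

0.173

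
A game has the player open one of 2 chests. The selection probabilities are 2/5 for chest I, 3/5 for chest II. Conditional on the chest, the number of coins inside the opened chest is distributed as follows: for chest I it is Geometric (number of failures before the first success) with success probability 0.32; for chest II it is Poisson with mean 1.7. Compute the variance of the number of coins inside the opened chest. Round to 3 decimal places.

Per component, I: μ=2.125, E[X²]=11.1562; II: μ=1.7, E[X²]=4.59.
E[X] = 0.4·2.125 + 0.6·1.7 = 1.87.
E[X²] = 0.4·11.1562 + 0.6·4.59 = 7.2165.
Var(X) = E[X²] − (E[X])² = 7.2165 − 3.4969 = 3.7196.

3.720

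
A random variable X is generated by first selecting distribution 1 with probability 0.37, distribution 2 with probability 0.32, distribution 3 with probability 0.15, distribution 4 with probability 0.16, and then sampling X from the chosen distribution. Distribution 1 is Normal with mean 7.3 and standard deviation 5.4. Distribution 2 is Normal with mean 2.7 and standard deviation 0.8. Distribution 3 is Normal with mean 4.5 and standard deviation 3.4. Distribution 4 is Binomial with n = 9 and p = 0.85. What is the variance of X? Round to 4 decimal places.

Per component, 1: μ=7.3, E[X²]=82.45; 2: μ=2.7, E[X²]=7.93; 3: μ=4.5, E[X²]=31.81; 4: μ=7.65, E[X²]=59.67.
E[X] = 0.37·7.3 + 0.32·2.7 + 0.15·4.5 + 0.16·7.65 = 5.464.
E[X²] = 0.37·82.45 + 0.32·7.93 + 0.15·31.81 + 0.16·59.67 = 47.3628.
Var(X) = E[X²] − (E[X])² = 47.3628 − 29.8553 = 17.5075.

17.5075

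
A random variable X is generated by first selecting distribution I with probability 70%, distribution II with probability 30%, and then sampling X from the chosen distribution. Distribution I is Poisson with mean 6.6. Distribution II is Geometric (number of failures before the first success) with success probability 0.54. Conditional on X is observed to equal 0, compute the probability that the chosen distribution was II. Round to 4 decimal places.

0.9942

Likelihoods P(X=0 | ·): I: 0.00136037; II: 0.54.
Posterior ∝ prior × likelihood. Numerator for II: 0.3·0.54 = 0.162.
Normalizing constant: 0.7·0.00136037 + 0.3·0.54 = 0.162952.
P(II | observation) = 0.162 / 0.162952 = 0.994156.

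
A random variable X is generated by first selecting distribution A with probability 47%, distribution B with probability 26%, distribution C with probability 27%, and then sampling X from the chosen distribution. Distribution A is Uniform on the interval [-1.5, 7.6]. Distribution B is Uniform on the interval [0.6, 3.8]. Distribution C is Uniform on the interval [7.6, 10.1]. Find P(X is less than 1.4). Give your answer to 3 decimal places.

0.215

Conditional on each component, P(X < 1.4): A: 0.318681; B: 0.25; C: 0.
By total probability, P(X < 1.4) = 0.47·0.318681 + 0.26·0.25 + 0.27·0 = 0.21478.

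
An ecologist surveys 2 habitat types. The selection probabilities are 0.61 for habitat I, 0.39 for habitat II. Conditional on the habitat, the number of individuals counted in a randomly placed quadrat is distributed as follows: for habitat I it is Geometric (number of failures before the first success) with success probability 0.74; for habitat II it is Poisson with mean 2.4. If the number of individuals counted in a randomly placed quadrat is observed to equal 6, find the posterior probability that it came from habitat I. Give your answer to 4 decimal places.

0.0146

Likelihoods P(X=6 | ·): I: 0.000228598; II: 0.0240784.
Posterior ∝ prior × likelihood. Numerator for I: 0.61·0.000228598 = 0.000139445.
Normalizing constant: 0.61·0.000228598 + 0.39·0.0240784 = 0.00953003.
P(I | observation) = 0.000139445 / 0.00953003 = 0.0146321.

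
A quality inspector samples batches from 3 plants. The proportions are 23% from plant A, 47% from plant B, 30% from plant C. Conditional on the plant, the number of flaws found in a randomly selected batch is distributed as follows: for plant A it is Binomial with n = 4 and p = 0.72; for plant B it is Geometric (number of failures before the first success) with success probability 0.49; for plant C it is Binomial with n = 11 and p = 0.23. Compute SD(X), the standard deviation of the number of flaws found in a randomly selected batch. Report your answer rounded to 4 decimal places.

1.5669

Per component, A: μ=2.88, E[X²]=9.1008; B: μ=1.04082, E[X²]=3.20741; C: μ=2.53, E[X²]=8.349.
E[X] = 0.23·2.88 + 0.47·1.04082 + 0.3·2.53 = 1.91058.
E[X²] = 0.23·9.1008 + 0.47·3.20741 + 0.3·8.349 = 6.10537.
Var(X) = E[X²] − (E[X])² = 6.10537 − 3.65033 = 2.45504.
SD(X) = √2.45504 = 1.56686.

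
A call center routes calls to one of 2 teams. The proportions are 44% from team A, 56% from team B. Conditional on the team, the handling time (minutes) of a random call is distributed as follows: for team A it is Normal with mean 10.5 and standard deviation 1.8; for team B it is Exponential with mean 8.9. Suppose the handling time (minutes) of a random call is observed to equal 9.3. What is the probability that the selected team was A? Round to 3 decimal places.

Likelihoods f(9.3 | ·): A: 0.177471; B: 0.0395182.
Posterior ∝ prior × likelihood. Numerator for A: 0.44·0.177471 = 0.0780873.
Normalizing constant: 0.44·0.177471 + 0.56·0.0395182 = 0.100217.
P(A | observation) = 0.0780873 / 0.100217 = 0.779179.

0.779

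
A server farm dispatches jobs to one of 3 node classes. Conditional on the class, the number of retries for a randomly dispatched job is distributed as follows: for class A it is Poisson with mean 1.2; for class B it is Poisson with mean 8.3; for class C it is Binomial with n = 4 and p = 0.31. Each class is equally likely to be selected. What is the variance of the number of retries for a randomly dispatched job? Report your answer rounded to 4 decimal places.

14.5913

Per component, A: μ=1.2, E[X²]=2.64; B: μ=8.3, E[X²]=77.19; C: μ=1.24, E[X²]=2.3932.
E[X] = 0.333333·1.2 + 0.333333·8.3 + 0.333333·1.24 = 3.58.
E[X²] = 0.333333·2.64 + 0.333333·77.19 + 0.333333·2.3932 = 27.4077.
Var(X) = E[X²] − (E[X])² = 27.4077 − 12.8164 = 14.5913.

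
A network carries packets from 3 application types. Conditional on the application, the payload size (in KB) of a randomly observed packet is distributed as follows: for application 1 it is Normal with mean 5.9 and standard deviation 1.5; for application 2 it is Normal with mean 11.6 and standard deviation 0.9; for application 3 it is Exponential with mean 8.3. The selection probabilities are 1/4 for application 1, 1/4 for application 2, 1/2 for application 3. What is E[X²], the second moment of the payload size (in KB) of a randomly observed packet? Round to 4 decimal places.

For each component E[X²] = Var + (mean)², giving 1: 37.06; 2: 135.37; 3: 137.78.
Overall E[X²] = 0.25·37.06 + 0.25·135.37 + 0.5·137.78 = 111.998.

111.9975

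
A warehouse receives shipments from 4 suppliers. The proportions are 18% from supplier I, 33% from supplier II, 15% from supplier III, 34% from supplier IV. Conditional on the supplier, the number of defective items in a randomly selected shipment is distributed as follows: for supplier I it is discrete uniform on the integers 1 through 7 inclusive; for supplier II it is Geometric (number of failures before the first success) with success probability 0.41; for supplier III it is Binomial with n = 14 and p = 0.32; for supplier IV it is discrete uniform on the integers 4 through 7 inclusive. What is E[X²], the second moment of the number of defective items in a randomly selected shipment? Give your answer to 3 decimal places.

19.619

For each component E[X²] = Var + (mean)², giving I: 20; II: 5.58061; III: 23.1168; IV: 31.5.
Overall E[X²] = 0.18·20 + 0.33·5.58061 + 0.15·23.1168 + 0.34·31.5 = 19.6191.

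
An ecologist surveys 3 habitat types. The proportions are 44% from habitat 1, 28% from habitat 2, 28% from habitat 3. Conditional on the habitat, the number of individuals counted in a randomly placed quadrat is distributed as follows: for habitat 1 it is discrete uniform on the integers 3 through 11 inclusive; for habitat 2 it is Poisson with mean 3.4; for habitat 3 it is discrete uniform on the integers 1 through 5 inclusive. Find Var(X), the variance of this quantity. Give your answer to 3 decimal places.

Per component, 1: μ=7, E[X²]=55.6667; 2: μ=3.4, E[X²]=14.96; 3: μ=3, E[X²]=11.
E[X] = 0.44·7 + 0.28·3.4 + 0.28·3 = 4.872.
E[X²] = 0.44·55.6667 + 0.28·14.96 + 0.28·11 = 31.7621.
Var(X) = E[X²] − (E[X])² = 31.7621 − 23.7364 = 8.02575.

8.026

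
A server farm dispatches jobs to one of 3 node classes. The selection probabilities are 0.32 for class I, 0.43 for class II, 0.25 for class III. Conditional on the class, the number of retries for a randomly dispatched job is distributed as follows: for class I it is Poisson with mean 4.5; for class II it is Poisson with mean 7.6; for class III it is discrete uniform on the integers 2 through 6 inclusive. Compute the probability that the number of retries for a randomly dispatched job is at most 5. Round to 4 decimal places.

Conditional on each class, P(X ≤ 5): I: 0.70293; II: 0.230681; III: 0.8.
By total probability, P(X ≤ 5) = 0.32·0.70293 + 0.43·0.230681 + 0.25·0.8 = 0.524131.

0.5241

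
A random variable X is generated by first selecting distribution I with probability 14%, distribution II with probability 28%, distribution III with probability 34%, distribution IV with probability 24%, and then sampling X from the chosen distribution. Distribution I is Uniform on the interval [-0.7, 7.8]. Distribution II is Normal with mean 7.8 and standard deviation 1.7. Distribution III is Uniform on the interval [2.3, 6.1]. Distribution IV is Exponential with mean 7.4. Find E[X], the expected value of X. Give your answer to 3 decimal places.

5.885

Component means — I: 3.55; II: 7.8; III: 4.2; IV: 7.4.
E[X] = 0.14·3.55 + 0.28·7.8 + 0.34·4.2 + 0.24·7.4 = 5.885.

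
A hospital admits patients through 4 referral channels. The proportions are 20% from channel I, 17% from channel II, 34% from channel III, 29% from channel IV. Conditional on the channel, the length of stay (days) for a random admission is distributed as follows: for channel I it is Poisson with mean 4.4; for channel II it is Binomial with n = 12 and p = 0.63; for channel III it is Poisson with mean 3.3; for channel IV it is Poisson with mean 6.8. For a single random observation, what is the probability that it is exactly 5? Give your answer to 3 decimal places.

Conditional on each channel, P(X = 5): I: 0.168728; II: 0.0746174; III: 0.120286; IV: 0.134946.
By total probability, P(X = 5) = 0.2·0.168728 + 0.17·0.0746174 + 0.34·0.120286 + 0.29·0.134946 = 0.126462.

0.126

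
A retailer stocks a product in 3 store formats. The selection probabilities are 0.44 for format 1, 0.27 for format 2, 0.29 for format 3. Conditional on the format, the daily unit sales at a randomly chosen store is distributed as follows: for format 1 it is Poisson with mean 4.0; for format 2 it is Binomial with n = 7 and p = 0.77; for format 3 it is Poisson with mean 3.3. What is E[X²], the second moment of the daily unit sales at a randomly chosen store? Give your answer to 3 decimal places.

For each component E[X²] = Var + (mean)², giving 1: 20; 2: 30.2918; 3: 14.19.
Overall E[X²] = 0.44·20 + 0.27·30.2918 + 0.29·14.19 = 21.0939.

21.094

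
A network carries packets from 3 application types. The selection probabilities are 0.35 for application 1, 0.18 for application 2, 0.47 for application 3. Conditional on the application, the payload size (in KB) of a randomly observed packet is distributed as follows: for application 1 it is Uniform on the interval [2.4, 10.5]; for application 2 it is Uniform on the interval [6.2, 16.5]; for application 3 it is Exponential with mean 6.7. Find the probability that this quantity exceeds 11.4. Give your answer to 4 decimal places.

0.1749

Conditional on each application, P(X > 11.4): 1: 0; 2: 0.495146; 3: 0.182411.
By total probability, P(X > 11.4) = 0.35·0 + 0.18·0.495146 + 0.47·0.182411 = 0.174859.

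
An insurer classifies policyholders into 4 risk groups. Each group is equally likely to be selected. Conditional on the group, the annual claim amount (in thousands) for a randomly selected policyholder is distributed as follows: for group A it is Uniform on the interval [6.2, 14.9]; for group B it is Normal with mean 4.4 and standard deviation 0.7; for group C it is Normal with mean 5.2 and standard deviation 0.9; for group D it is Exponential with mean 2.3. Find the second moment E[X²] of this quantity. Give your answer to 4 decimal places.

For each component E[X²] = Var + (mean)², giving A: 117.61; B: 19.85; C: 27.85; D: 10.58.
Overall E[X²] = 0.25·117.61 + 0.25·19.85 + 0.25·27.85 + 0.25·10.58 = 43.9725.

43.9725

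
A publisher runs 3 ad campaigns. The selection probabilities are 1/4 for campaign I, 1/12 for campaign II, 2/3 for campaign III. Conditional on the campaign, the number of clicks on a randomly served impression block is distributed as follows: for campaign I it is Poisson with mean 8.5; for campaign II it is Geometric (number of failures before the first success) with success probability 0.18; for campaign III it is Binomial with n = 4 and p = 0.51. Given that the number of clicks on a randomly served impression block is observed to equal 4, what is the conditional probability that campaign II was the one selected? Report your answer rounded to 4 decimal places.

0.1077

Likelihoods P(X=4 | ·): I: 0.0442549; II: 0.0813819; III: 0.067652.
Posterior ∝ prior × likelihood. Numerator for II: 0.0833333·0.0813819 = 0.00678183.
Normalizing constant: 0.25·0.0442549 + 0.0833333·0.0813819 + 0.666667·0.067652 = 0.0629469.
P(II | observation) = 0.00678183 / 0.0629469 = 0.107739.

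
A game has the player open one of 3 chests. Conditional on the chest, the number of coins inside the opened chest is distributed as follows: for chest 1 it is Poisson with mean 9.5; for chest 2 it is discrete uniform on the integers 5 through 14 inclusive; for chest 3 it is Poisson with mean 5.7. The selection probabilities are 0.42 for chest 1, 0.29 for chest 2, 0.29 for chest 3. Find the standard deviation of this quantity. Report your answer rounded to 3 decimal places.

Per component, 1: μ=9.5, E[X²]=99.75; 2: μ=9.5, E[X²]=98.5; 3: μ=5.7, E[X²]=38.19.
E[X] = 0.42·9.5 + 0.29·9.5 + 0.29·5.7 = 8.398.
E[X²] = 0.42·99.75 + 0.29·98.5 + 0.29·38.19 = 81.5351.
Var(X) = E[X²] − (E[X])² = 81.5351 − 70.5264 = 11.0087.
SD(X) = √11.0087 = 3.31794.

3.318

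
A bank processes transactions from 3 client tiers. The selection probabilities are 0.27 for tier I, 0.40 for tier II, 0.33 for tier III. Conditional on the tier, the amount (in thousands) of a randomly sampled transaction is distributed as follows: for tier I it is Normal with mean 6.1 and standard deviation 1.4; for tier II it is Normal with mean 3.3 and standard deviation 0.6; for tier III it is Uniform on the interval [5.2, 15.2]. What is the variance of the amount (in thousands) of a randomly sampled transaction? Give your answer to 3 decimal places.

12.052

Per component, I: μ=6.1, E[X²]=39.17; II: μ=3.3, E[X²]=11.25; III: μ=10.2, E[X²]=112.373.
E[X] = 0.27·6.1 + 0.4·3.3 + 0.33·10.2 = 6.333.
E[X²] = 0.27·39.17 + 0.4·11.25 + 0.33·112.373 = 52.1591.
Var(X) = E[X²] − (E[X])² = 52.1591 − 40.1069 = 12.0522.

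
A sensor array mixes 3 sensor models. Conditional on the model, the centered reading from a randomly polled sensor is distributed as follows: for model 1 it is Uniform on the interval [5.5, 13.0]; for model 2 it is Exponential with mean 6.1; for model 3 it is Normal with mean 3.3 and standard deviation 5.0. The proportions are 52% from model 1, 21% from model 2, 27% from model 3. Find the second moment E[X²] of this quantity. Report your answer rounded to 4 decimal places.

For each component E[X²] = Var + (mean)², giving 1: 90.25; 2: 74.42; 3: 35.89.
Overall E[X²] = 0.52·90.25 + 0.21·74.42 + 0.27·35.89 = 72.2485.

72.2485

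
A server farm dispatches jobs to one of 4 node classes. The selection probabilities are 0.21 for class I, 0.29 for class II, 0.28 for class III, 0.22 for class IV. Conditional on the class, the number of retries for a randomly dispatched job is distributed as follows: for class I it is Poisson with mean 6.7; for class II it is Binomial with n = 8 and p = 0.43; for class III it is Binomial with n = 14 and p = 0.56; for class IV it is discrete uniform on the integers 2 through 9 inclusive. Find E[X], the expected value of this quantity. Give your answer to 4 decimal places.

5.8098

Component means — I: 6.7; II: 3.44; III: 7.84; IV: 5.5.
E[X] = 0.21·6.7 + 0.29·3.44 + 0.28·7.84 + 0.22·5.5 = 5.8098.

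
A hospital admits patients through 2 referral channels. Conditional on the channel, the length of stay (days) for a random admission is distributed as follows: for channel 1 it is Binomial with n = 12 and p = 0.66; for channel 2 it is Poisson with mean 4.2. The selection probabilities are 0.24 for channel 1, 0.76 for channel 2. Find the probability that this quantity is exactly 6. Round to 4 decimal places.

0.1152

Conditional on each channel, P(X = 6): 1: 0.11798; 2: 0.114321.
By total probability, P(X = 6) = 0.24·0.11798 + 0.76·0.114321 = 0.115199.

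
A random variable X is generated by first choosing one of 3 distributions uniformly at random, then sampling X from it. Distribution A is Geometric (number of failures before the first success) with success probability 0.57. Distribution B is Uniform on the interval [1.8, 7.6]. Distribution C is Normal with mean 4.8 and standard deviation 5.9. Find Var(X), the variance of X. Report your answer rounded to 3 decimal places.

Per component, A: μ=0.754386, E[X²]=1.89258; B: μ=4.7, E[X²]=24.8933; C: μ=4.8, E[X²]=57.85.
E[X] = 0.333333·0.754386 + 0.333333·4.7 + 0.333333·4.8 = 3.41813.
E[X²] = 0.333333·1.89258 + 0.333333·24.8933 + 0.333333·57.85 = 28.212.
Var(X) = E[X²] − (E[X])² = 28.212 − 11.6836 = 16.5284.

16.528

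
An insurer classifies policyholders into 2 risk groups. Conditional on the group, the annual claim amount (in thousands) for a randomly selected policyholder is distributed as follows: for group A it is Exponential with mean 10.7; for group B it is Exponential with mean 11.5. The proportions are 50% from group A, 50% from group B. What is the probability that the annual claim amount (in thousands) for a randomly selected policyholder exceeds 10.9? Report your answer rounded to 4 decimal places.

0.3743

Conditional on each group, P(X > 10.9): A: 0.361067; B: 0.387583.
By total probability, P(X > 10.9) = 0.5·0.361067 + 0.5·0.387583 = 0.374325.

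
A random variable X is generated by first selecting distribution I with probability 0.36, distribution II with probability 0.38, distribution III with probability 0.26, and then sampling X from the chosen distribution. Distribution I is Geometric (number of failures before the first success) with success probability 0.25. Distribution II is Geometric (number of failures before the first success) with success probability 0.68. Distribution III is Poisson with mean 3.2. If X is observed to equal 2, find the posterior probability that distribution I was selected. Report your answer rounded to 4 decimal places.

Likelihoods P(X=2 | ·): I: 0.140625; II: 0.069632; III: 0.208702.
Posterior ∝ prior × likelihood. Numerator for I: 0.36·0.140625 = 0.050625.
Normalizing constant: 0.36·0.140625 + 0.38·0.069632 + 0.26·0.208702 = 0.131348.
P(I | observation) = 0.050625 / 0.131348 = 0.385427.

0.3854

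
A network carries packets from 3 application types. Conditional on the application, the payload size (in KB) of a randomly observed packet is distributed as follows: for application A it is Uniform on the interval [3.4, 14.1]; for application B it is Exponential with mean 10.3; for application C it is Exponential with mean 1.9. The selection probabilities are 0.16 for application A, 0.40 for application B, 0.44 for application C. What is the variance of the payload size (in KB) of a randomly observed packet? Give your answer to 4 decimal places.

61.4266

Per component, A: μ=8.75, E[X²]=86.1033; B: μ=10.3, E[X²]=212.18; C: μ=1.9, E[X²]=7.22.
E[X] = 0.16·8.75 + 0.4·10.3 + 0.44·1.9 = 6.356.
E[X²] = 0.16·86.1033 + 0.4·212.18 + 0.44·7.22 = 101.825.
Var(X) = E[X²] − (E[X])² = 101.825 − 40.3987 = 61.4266.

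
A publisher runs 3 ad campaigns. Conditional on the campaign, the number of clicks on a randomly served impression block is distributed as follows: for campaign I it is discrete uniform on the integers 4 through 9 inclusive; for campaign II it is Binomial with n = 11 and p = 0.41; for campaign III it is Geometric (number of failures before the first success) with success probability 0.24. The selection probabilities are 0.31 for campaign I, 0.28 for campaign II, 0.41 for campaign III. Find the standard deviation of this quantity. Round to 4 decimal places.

3.0037

Per component, I: μ=6.5, E[X²]=45.1667; II: μ=4.51, E[X²]=23.001; III: μ=3.16667, E[X²]=23.2222.
E[X] = 0.31·6.5 + 0.28·4.51 + 0.41·3.16667 = 4.57613.
E[X²] = 0.31·45.1667 + 0.28·23.001 + 0.41·23.2222 = 29.9631.
Var(X) = E[X²] − (E[X])² = 29.9631 − 20.941 = 9.02206.
SD(X) = √9.02206 = 3.00367.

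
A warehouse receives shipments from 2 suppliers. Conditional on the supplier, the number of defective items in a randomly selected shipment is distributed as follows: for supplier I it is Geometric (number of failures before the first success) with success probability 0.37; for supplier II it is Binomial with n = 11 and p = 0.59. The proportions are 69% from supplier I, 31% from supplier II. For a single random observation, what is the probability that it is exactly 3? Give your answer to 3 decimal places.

0.072

Conditional on each supplier, P(X = 3): I: 0.0925174; II: 0.0270589.
By total probability, P(X = 3) = 0.69·0.0925174 + 0.31·0.0270589 = 0.0722253.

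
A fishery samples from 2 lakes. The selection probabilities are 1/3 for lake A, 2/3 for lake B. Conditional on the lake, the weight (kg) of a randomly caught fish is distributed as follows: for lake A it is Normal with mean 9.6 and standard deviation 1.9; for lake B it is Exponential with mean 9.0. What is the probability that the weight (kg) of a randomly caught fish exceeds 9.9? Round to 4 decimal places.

Conditional on each lake, P(X > 9.9): A: 0.43727; B: 0.332871.
By total probability, P(X > 9.9) = 0.333333·0.43727 + 0.666667·0.332871 = 0.367671.

0.3677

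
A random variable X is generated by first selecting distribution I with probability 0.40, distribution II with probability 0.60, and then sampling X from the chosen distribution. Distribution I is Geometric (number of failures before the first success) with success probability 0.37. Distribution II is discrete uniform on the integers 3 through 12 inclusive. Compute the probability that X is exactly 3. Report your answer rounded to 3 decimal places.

0.097

Conditional on each component, P(X = 3): I: 0.0925174; II: 0.1.
By total probability, P(X = 3) = 0.4·0.0925174 + 0.6·0.1 = 0.097007.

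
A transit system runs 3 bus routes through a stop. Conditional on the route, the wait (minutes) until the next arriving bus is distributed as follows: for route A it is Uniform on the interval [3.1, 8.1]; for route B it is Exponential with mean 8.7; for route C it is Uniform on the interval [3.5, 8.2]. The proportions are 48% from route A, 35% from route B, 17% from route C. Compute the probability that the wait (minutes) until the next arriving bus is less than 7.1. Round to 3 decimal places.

0.709

Conditional on each route, P(X < 7.1): A: 0.8; B: 0.557844; C: 0.765957.
By total probability, P(X < 7.1) = 0.48·0.8 + 0.35·0.557844 + 0.17·0.765957 = 0.709458.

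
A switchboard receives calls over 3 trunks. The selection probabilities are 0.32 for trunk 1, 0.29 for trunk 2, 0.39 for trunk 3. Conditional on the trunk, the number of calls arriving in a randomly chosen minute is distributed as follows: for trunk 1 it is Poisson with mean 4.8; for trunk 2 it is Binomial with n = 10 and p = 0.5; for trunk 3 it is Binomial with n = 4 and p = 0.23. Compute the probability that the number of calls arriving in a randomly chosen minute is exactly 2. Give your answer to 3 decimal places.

0.116

Conditional on each trunk, P(X = 2): 1: 0.0948067; 2: 0.0439453; 3: 0.188186.
By total probability, P(X = 2) = 0.32·0.0948067 + 0.29·0.0439453 + 0.39·0.188186 = 0.116475.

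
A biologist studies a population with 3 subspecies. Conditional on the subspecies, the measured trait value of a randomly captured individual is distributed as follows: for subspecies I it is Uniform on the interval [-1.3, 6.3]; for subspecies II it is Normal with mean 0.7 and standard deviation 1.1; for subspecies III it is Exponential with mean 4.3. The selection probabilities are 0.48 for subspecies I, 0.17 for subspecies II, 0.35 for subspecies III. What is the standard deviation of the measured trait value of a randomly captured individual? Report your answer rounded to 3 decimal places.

Per component, I: μ=2.5, E[X²]=11.0633; II: μ=0.7, E[X²]=1.7; III: μ=4.3, E[X²]=36.98.
E[X] = 0.48·2.5 + 0.17·0.7 + 0.35·4.3 = 2.824.
E[X²] = 0.48·11.0633 + 0.17·1.7 + 0.35·36.98 = 18.5424.
Var(X) = E[X²] − (E[X])² = 18.5424 − 7.97498 = 10.5674.
SD(X) = √10.5674 = 3.25076.

3.251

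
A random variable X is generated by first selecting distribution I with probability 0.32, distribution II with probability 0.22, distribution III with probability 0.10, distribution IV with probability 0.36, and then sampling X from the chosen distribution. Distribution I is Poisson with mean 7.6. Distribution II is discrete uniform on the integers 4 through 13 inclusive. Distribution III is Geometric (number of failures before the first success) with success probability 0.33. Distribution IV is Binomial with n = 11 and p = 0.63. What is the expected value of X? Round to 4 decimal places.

Component means — I: 7.6; II: 8.5; III: 2.0303; IV: 6.93.
E[X] = 0.32·7.6 + 0.22·8.5 + 0.1·2.0303 + 0.36·6.93 = 6.99983.

6.9998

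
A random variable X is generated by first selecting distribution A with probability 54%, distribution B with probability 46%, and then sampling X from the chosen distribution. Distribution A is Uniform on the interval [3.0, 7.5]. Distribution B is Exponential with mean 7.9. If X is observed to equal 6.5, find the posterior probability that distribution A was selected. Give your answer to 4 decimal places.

0.8243

Likelihoods f(6.5 | ·): A: 0.222222; B: 0.0555958.
Posterior ∝ prior × likelihood. Numerator for A: 0.54·0.222222 = 0.12.
Normalizing constant: 0.54·0.222222 + 0.46·0.0555958 = 0.145574.
P(A | observation) = 0.12 / 0.145574 = 0.824323.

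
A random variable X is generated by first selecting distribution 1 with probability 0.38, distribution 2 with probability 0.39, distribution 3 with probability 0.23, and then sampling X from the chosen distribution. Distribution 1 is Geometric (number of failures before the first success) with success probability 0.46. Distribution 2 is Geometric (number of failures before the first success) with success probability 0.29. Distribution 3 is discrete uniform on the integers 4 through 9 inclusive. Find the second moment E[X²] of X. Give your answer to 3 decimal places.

For each component E[X²] = Var + (mean)², giving 1: 3.93006; 2: 14.4364; 3: 45.1667.
Overall E[X²] = 0.38·3.93006 + 0.39·14.4364 + 0.23·45.1667 = 17.5119.

17.512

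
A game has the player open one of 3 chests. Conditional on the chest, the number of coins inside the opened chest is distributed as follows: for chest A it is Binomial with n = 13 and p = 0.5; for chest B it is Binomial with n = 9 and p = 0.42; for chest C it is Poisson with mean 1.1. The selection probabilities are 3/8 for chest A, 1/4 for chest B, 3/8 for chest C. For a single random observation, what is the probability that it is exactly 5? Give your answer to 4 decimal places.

Conditional on each chest, P(X = 5): A: 0.157104; B: 0.18635; C: 0.00446744.
By total probability, P(X = 5) = 0.375·0.157104 + 0.25·0.18635 + 0.375·0.00446744 = 0.107177.

0.1072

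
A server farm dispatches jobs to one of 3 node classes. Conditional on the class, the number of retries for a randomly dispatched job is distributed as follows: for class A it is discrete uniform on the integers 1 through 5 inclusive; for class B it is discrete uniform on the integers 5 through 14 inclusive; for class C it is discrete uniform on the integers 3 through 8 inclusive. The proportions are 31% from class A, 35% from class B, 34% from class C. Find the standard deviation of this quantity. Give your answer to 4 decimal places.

3.4126

Per component, A: μ=3, E[X²]=11; B: μ=9.5, E[X²]=98.5; C: μ=5.5, E[X²]=33.1667.
E[X] = 0.31·3 + 0.35·9.5 + 0.34·5.5 = 6.125.
E[X²] = 0.31·11 + 0.35·98.5 + 0.34·33.1667 = 49.1617.
Var(X) = E[X²] − (E[X])² = 49.1617 − 37.5156 = 11.646.
SD(X) = √11.646 = 3.41263.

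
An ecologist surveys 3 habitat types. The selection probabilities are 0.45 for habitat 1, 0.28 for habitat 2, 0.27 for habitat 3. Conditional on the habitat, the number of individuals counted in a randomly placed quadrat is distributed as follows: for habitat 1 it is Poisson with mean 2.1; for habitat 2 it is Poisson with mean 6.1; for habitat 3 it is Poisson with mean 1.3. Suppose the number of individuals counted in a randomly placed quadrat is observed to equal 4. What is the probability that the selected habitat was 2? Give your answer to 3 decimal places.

0.404

Likelihoods P(X=4 | ·): 1: 0.099231; 2: 0.129393; 3: 0.0324324.
Posterior ∝ prior × likelihood. Numerator for 2: 0.28·0.129393 = 0.0362301.
Normalizing constant: 0.45·0.099231 + 0.28·0.129393 + 0.27·0.0324324 = 0.0896408.
P(2 | observation) = 0.0362301 / 0.0896408 = 0.40417.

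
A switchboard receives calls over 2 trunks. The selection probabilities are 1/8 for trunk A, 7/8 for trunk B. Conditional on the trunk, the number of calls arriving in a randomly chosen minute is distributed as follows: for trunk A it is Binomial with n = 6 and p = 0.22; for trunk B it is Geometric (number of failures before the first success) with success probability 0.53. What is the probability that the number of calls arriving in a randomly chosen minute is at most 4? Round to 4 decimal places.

Conditional on each trunk, P(X ≤ 4): A: 0.997475; B: 0.977065.
By total probability, P(X ≤ 4) = 0.125·0.997475 + 0.875·0.977065 = 0.979617.

0.9796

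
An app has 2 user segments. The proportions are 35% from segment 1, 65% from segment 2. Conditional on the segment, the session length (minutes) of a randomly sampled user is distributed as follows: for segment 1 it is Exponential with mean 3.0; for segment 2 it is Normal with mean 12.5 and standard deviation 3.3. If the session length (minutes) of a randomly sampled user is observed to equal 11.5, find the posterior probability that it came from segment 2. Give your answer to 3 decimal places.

Likelihoods f(11.5 | ·): 1: 0.00721246; 2: 0.115467.
Posterior ∝ prior × likelihood. Numerator for 2: 0.65·0.115467 = 0.0750532.
Normalizing constant: 0.35·0.00721246 + 0.65·0.115467 = 0.0775776.
P(2 | observation) = 0.0750532 / 0.0775776 = 0.96746.

0.967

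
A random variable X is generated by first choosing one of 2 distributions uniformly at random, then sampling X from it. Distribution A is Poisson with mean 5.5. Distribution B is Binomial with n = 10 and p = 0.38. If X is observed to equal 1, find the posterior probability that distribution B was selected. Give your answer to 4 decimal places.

Likelihoods P(X=1 | ·): A: 0.0224772; B: 0.0514409.
Posterior ∝ prior × likelihood. Numerator for B: 0.5·0.0514409 = 0.0257205.
Normalizing constant: 0.5·0.0224772 + 0.5·0.0514409 = 0.0369591.
P(B | observation) = 0.0257205 / 0.0369591 = 0.695917.

0.6959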